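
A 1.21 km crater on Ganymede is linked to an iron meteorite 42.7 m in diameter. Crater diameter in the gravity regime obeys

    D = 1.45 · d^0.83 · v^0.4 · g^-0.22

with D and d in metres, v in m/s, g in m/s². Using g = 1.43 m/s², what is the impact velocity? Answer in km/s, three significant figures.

Rearranging for v: v = [D / (1.45 · 42.7^0.83 · 1.43^-0.22)]^(1/0.4).
D = 1210 m.
42.7^0.83 = 22.56
1.43^-0.22 = 0.9243
Denominator = 1.45 × 22.56 × 0.9243 = 30.24
D / 30.24 = 1210 / 30.24 = 40.01
v = 40.01^(1/0.4) = 40.01^2.5 = 10126 m/s

v ≈ 10.1 km/s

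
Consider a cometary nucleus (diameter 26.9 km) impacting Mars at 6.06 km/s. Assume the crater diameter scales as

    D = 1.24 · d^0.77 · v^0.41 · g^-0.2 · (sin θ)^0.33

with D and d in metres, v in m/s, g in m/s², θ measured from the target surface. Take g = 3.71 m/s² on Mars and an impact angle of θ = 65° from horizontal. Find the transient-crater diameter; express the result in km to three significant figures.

D ≈ 84.6 km

In SI units: d = 26900 m, v = 6060 m/s.
d^0.77 = 26900^0.77 = 2576
v^0.41 = 6060^0.41 = 35.55
g^-0.2 = 3.71^-0.2 = 0.7694
(sin 65°)^0.33 = 0.9063^0.33 = 0.9681
D = 1.24 × 2576 × 35.55 × 0.7694 × 0.9681 = 84582 m
   = 84.58 km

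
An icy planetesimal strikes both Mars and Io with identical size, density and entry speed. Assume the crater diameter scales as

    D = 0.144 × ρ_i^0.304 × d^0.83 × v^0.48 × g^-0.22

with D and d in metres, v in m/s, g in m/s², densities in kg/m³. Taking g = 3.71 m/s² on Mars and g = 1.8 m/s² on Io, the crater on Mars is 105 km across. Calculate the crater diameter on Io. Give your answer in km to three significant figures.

All impactor-dependent factors cancel in the ratio, leaving D_Io/D_Mars = (g_Io/g_Mars)^-0.22.
(1.8/3.71)^-0.22 = 0.4852^-0.22 = 1.172
D_Io = 1.172 × 105 km = 123 km

D ≈ 123 km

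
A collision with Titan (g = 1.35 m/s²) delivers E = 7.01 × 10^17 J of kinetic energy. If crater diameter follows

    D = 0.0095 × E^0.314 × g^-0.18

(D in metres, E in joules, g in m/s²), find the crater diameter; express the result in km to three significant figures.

D ≈ 3.61 km

E^0.314 = (7.01 × 10^17)^0.314 = 4.014 × 10^5
g^-0.18 = 1.35^-0.18 = 0.9474
D = 0.0095 × 4.014 × 10^5 × 0.9474 = 3613 m
   = 3.613 km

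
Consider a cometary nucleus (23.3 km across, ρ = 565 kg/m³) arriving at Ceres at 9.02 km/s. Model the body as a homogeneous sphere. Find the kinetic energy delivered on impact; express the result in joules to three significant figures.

E ≈ 1.52 × 10^23 J

d = 23300 m; v = 9020 m/s.
Mass m = (π/6) ρ d³ = (π/6) × 565 × (23300)³ = 3.742 × 10^15 kg
E = ½ m v² = 0.5 × 3.742 × 10^15 × (9020)² = 1.522 × 10^23 J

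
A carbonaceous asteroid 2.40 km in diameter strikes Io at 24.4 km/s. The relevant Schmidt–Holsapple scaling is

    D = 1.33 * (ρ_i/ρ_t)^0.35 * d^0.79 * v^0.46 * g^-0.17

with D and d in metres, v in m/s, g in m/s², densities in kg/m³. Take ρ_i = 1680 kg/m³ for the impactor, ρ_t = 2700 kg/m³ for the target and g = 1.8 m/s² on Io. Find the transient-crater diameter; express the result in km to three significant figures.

In SI units: d = 2400 m, v = 24400 m/s.
(ρ_i/ρ_t)^0.35 = (1680/2700)^0.35 = 0.8470
d^0.79 = 2400^0.79 = 468.1
v^0.46 = 24400^0.46 = 104.3
g^-0.17 = 1.8^-0.17 = 0.9049
D = 1.33 × 0.8470 × 468.1 × 104.3 × 0.9049 = 49769 m
   = 49.77 km

D ≈ 49.8 km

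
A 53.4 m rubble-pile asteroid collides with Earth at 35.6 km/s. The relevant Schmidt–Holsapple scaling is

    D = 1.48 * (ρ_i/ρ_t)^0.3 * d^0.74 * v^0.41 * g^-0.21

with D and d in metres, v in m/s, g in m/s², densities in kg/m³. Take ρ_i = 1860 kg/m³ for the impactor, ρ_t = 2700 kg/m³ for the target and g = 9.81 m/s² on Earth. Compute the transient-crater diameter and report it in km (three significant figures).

D ≈ 1.14 km

In SI units: v = 35600 m/s.
(ρ_i/ρ_t)^0.3 = (1860/2700)^0.3 = 0.8942
d^0.74 = 53.4^0.74 = 18.98
v^0.41 = 35600^0.41 = 73.47
g^-0.21 = 9.81^-0.21 = 0.6191
D = 1.48 × 0.8942 × 18.98 × 73.47 × 0.6191 = 1143 m
   = 1.143 km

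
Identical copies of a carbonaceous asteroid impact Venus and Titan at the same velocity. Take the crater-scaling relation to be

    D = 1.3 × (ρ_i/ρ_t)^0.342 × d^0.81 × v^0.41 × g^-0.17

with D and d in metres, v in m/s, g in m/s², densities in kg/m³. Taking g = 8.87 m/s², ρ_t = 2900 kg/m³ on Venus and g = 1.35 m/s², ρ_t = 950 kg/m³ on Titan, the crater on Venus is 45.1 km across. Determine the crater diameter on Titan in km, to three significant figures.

The impactor-only factors (d, v, ρ_i) cancel in the ratio, leaving D_Titan/D_Venus = (g_Titan/g_Venus)^-0.17 · (ρ_t,Venus/ρ_t,Titan)^0.342.
(1.35/8.87)^-0.17 = 0.1522^-0.17 = 1.377
(2900/950)^0.342 = 3.053^0.342 = 1.465
Ratio = 1.377 × 1.465 = 2.017
D_Titan = 2.017 × 45.1 km = 91.0 km

D ≈ 91.0 km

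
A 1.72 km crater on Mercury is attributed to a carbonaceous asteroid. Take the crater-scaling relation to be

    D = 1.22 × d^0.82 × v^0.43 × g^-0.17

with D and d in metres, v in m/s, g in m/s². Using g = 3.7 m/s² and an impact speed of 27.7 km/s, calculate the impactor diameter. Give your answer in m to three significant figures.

d ≈ 42.5 m

Rearranging for d: d = [D / (1.22 · 27700^0.43 · 3.7^-0.17)]^(1/0.82).
D = 1720 m.
27700^0.43 = 81.33
3.7^-0.17 = 0.8006
Denominator = 1.22 × 81.33 × 0.8006 = 79.44
D / 79.44 = 1720 / 79.44 = 21.65
d = 21.65^(1/0.82) = 21.65^1.2195 = 42.52 m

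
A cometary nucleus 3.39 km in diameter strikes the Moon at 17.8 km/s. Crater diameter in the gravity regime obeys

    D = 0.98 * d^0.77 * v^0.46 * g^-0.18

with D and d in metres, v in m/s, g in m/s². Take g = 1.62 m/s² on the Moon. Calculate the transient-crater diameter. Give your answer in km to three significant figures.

In SI units: d = 3390 m, v = 17800 m/s.
d^0.77 = 3390^0.77 = 522.7
v^0.46 = 17800^0.46 = 90.20
g^-0.18 = 1.62^-0.18 = 0.9168
D = 0.98 × 522.7 × 90.20 × 0.9168 = 42360 m
   = 42.36 km

D ≈ 42.4 km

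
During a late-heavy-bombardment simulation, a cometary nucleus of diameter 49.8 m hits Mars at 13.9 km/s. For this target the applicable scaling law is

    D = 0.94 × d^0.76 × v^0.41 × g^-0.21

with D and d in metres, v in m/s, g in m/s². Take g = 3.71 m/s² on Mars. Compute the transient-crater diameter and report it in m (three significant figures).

D ≈ 695 m

In SI units: v = 13900 m/s.
d^0.76 = 49.8^0.76 = 19.49
v^0.41 = 13900^0.41 = 49.96
g^-0.21 = 3.71^-0.21 = 0.7593
D = 0.94 × 19.49 × 49.96 × 0.7593 = 695.0 m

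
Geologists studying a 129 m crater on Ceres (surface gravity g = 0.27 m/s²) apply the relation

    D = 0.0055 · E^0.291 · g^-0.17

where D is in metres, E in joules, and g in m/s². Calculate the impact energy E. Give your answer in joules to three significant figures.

Rearranging: E = [D / (0.0055 · g^-0.17)]^(1/0.291).
g^-0.17 = 0.27^-0.17 = 1.249
D / (0.0055 × 1.249) = 129 / (6.870 × 10^-3) = 1.878 × 10^4
E = (1.878 × 10^4)^3.4364 = 4.854 × 10^14 J

E ≈ 4.85 × 10^14 J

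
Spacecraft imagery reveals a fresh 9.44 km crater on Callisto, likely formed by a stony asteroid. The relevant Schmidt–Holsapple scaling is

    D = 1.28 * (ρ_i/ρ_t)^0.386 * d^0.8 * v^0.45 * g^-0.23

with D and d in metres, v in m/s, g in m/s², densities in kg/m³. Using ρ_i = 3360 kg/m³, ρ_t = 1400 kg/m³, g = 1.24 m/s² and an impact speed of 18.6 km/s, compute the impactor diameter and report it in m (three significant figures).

Rearranging for d: d = [D / (1.28 · (3360/1400)^0.386 · 18600^0.45 · 1.24^-0.23)]^(1/0.8).
D = 9440 m.
(3360/1400)^0.386 = 1.402
18600^0.45 = 83.42
1.24^-0.23 = 0.9517
Denominator = 1.28 × 1.402 × 83.42 × 0.9517 = 142.5
D / 142.5 = 9440 / 142.5 = 66.25
d = 66.25^(1/0.8) = 66.25^1.25 = 189.0 m

d ≈ 189 m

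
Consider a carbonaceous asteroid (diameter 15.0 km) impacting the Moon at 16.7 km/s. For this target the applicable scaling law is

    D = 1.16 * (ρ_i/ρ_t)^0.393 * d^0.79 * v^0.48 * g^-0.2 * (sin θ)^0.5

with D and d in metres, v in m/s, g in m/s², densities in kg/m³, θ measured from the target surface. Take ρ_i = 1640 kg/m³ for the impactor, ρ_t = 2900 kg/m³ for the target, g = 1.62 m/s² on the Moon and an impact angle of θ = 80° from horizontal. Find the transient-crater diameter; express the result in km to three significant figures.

D ≈ 177 km

In SI units: d = 15000 m, v = 16700 m/s.
(ρ_i/ρ_t)^0.393 = (1640/2900)^0.393 = 0.7993
d^0.79 = 15000^0.79 = 1991
v^0.48 = 16700^0.48 = 106.4
g^-0.2 = 1.62^-0.2 = 0.9080
(sin 80°)^0.5 = 0.9848^0.5 = 0.9924
D = 1.16 × 0.7993 × 1991 × 106.4 × 0.9080 × 0.9924 = 1.770 × 10^5 m
   = 177.0 km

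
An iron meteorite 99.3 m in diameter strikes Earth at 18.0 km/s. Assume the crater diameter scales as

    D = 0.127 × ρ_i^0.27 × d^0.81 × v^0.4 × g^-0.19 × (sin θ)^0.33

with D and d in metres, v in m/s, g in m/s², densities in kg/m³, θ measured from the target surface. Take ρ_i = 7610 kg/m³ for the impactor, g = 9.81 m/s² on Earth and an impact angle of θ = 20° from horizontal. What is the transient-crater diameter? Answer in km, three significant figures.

D ≈ 1.35 km

In SI units: v = 18000 m/s.
ρ_i^0.27 = 7610^0.27 = 11.17
d^0.81 = 99.3^0.81 = 41.45
v^0.4 = 18000^0.4 = 50.36
g^-0.19 = 9.81^-0.19 = 0.6480
(sin 20°)^0.33 = 0.3420^0.33 = 0.7018
D = 0.127 × 11.17 × 41.45 × 50.36 × 0.6480 × 0.7018 = 1347 m
   = 1.347 km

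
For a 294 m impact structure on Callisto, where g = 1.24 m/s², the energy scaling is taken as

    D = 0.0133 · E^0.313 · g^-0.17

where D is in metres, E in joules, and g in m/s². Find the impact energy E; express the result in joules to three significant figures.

Rearranging: E = [D / (0.0133 · g^-0.17)]^(1/0.313).
g^-0.17 = 1.24^-0.17 = 0.9641
D / (0.0133 × 0.9641) = 294 / (0.01282) = 2.293 × 10^4
E = (2.293 × 10^4)^3.1949 = 8.532 × 10^13 J

E ≈ 8.53 × 10^13 J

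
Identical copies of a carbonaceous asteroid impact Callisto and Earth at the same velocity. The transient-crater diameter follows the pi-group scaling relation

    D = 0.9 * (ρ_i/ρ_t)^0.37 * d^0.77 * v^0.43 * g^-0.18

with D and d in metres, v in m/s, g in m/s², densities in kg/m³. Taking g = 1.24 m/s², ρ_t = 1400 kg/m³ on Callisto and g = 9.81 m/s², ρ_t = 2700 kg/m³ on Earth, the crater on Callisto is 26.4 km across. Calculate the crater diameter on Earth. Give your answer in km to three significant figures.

D ≈ 14.3 km

The impactor-only factors (d, v, ρ_i) cancel in the ratio, leaving D_Earth/D_Callisto = (g_Earth/g_Callisto)^-0.18 · (ρ_t,Callisto/ρ_t,Earth)^0.37.
(9.81/1.24)^-0.18 = 7.911^-0.18 = 0.6892
(1400/2700)^0.37 = 0.5185^0.37 = 0.7843
Ratio = 0.6892 × 0.7843 = 0.5405
D_Earth = 0.5405 × 26.4 km = 14.3 km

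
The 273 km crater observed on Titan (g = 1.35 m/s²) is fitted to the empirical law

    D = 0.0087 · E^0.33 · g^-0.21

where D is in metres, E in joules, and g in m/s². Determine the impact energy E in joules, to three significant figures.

E ≈ 6.31 × 10^22 J

Rearranging: E = [D / (0.0087 · g^-0.21)]^(1/0.33).
D = 273000 m.
g^-0.21 = 1.35^-0.21 = 0.9389
D / (0.0087 × 0.9389) = 273000 / (8.168 × 10^-3) = 3.342 × 10^7
E = (3.342 × 10^7)^3.0303 = 6.310 × 10^22 J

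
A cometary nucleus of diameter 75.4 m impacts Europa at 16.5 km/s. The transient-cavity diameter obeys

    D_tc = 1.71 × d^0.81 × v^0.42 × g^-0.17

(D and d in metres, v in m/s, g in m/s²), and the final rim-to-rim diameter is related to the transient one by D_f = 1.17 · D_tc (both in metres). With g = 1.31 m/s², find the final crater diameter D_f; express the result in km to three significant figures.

v = 16500 m/s.
d^0.81 = 75.4^0.81 = 33.16
v^0.42 = 16500^0.42 = 59.07
g^-0.17 = 1.31^-0.17 = 0.9551
D_tc = 1.71 × 33.16 × 59.07 × 0.9551 = 3199 m
D_f = 1.17 × 3199 = 3743 m
     = 3.743 km

D_f ≈ 3.74 km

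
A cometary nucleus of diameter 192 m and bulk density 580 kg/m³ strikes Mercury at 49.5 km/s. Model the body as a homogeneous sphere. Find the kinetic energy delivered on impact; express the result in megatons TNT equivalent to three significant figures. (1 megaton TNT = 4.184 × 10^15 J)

v = 49500 m/s.
Mass m = (π/6) ρ d³ = (π/6) × 580 × (192)³ = 2.149 × 10^9 kg
E = ½ m v² = 0.5 × 2.149 × 10^9 × (49500)² = 2.633 × 10^18 J
   = 2.633 × 10^18 / 4.184×10^15 = 629.3 Mt

E ≈ 629 Mt TNT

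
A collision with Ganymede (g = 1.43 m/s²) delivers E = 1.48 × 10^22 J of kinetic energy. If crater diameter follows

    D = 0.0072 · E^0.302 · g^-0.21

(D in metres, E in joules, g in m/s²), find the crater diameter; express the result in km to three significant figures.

E^0.302 = (1.48 × 10^22)^0.302 = 4.959 × 10^6
g^-0.21 = 1.43^-0.21 = 0.9276
D = 0.0072 × 4.959 × 10^6 × 0.9276 = 33120 m
   = 33.12 km

D ≈ 33.1 km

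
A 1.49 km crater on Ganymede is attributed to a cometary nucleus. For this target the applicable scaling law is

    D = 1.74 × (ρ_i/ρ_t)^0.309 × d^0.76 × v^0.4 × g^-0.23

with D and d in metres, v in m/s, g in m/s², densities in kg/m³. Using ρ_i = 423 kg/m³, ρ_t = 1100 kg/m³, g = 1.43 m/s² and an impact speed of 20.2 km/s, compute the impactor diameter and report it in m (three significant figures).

d ≈ 64.3 m

Rearranging for d: d = [D / (1.74 · (423/1100)^0.309 · 20200^0.4 · 1.43^-0.23)]^(1/0.76).
D = 1490 m.
(423/1100)^0.309 = 0.7443
20200^0.4 = 52.74
1.43^-0.23 = 0.9210
Denominator = 1.74 × 0.7443 × 52.74 × 0.9210 = 62.91
D / 62.91 = 1490 / 62.91 = 23.68
d = 23.68^(1/0.76) = 23.68^1.3158 = 64.33 m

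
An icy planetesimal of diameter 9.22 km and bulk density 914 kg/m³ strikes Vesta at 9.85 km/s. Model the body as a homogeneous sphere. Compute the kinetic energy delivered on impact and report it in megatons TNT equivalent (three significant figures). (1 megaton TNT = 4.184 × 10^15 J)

d = 9220 m; v = 9850 m/s.
Mass m = (π/6) ρ d³ = (π/6) × 914 × (9220)³ = 3.751 × 10^14 kg
E = ½ m v² = 0.5 × 3.751 × 10^14 × (9850)² = 1.820 × 10^22 J
   = 1.820 × 10^22 / 4.184×10^15 = 4.350 × 10^6 Mt

E ≈ 4.35 × 10^6 Mt TNT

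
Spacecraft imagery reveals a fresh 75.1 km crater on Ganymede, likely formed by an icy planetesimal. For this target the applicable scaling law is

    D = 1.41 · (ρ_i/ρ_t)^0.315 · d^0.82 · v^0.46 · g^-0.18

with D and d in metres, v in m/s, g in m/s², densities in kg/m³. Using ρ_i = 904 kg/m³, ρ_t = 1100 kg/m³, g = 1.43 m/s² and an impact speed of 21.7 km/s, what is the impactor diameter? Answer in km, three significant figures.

Rearranging for d: d = [D / (1.41 · (904/1100)^0.315 · 21700^0.46 · 1.43^-0.18)]^(1/0.82).
D = 75100 m.
(904/1100)^0.315 = 0.9401
21700^0.46 = 98.80
1.43^-0.18 = 0.9376
Denominator = 1.41 × 0.9401 × 98.80 × 0.9376 = 122.8
D / 122.8 = 75100 / 122.8 = 611.6
d = 611.6^(1/0.82) = 611.6^1.2195 = 2501 m

d ≈ 2.50 km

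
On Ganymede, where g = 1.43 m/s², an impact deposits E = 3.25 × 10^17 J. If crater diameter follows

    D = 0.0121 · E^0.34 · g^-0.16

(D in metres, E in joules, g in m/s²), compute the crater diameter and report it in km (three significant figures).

D ≈ 10.3 km

E^0.34 = (3.25 × 10^17)^0.34 = 8.996 × 10^5
g^-0.16 = 1.43^-0.16 = 0.9444
D = 0.0121 × 8.996 × 10^5 × 0.9444 = 10280 m
   = 10.28 km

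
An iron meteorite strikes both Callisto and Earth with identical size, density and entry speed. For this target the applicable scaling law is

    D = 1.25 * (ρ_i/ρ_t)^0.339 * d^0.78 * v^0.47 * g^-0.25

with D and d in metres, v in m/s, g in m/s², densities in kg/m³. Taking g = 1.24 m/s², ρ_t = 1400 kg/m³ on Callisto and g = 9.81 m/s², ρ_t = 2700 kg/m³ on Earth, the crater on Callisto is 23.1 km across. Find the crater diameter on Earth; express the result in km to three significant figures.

D ≈ 11.0 km

The impactor-only factors (d, v, ρ_i) cancel in the ratio, leaving D_Earth/D_Callisto = (g_Earth/g_Callisto)^-0.25 · (ρ_t,Callisto/ρ_t,Earth)^0.339.
(9.81/1.24)^-0.25 = 7.911^-0.25 = 0.5963
(1400/2700)^0.339 = 0.5185^0.339 = 0.8004
Ratio = 0.5963 × 0.8004 = 0.4773
D_Earth = 0.4773 × 23.1 km = 11.0 km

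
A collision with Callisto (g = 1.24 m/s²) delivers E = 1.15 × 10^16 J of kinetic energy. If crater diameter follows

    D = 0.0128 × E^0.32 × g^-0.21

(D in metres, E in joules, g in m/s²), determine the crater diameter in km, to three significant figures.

E^0.32 = (1.15 × 10^16)^0.32 = 1.379 × 10^5
g^-0.21 = 1.24^-0.21 = 0.9558
D = 0.0128 × 1.379 × 10^5 × 0.9558 = 1687 m
   = 1.687 km

D ≈ 1.69 km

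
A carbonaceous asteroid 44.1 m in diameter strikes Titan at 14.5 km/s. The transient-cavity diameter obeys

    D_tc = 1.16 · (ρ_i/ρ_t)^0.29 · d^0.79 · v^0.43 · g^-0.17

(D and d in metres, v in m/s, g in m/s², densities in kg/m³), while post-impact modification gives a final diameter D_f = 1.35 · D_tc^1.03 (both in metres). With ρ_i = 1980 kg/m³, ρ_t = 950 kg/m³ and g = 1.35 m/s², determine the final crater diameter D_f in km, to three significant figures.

D_f ≈ 2.82 km

v = 14500 m/s.
(ρ_i/ρ_t)^0.29 = (1980/950)^0.29 = 1.237
d^0.79 = 44.1^0.79 = 19.91
v^0.43 = 14500^0.43 = 61.57
g^-0.17 = 1.35^-0.17 = 0.9503
D_tc = 1.16 × 1.237 × 19.91 × 61.57 × 0.9503 = 1672 m
D_f = 1.35 × (1672)^1.03 = 2820 m
     = 2.820 km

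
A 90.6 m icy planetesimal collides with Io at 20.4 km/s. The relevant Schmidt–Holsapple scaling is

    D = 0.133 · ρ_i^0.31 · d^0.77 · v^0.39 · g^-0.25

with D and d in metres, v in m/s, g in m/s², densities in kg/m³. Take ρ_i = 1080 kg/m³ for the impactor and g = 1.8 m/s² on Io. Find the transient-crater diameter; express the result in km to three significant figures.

D ≈ 1.54 km

In SI units: v = 20400 m/s.
ρ_i^0.31 = 1080^0.31 = 8.717
d^0.77 = 90.6^0.77 = 32.14
v^0.39 = 20400^0.39 = 47.95
g^-0.25 = 1.8^-0.25 = 0.8633
D = 0.133 × 8.717 × 32.14 × 47.95 × 0.8633 = 1542 m
   = 1.542 km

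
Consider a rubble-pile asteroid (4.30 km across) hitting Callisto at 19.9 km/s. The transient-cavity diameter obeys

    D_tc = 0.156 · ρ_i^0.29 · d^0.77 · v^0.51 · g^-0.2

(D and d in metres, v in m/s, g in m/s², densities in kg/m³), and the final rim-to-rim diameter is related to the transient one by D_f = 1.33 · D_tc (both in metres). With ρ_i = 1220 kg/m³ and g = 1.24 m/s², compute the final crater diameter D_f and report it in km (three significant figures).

D_f ≈ 153 km

In SI: d = 4300 m, v = 19900 m/s.
ρ_i^0.29 = 1220^0.29 = 7.853
d^0.77 = 4300^0.77 = 627.7
v^0.51 = 19900^0.51 = 155.7
g^-0.2 = 1.24^-0.2 = 0.9579
D_tc = 0.156 × 7.853 × 627.7 × 155.7 × 0.9579 = 1.147 × 10^5 m
D_f = 1.33 × 1.147 × 10^5 = 1.526 × 10^5 m
     = 152.6 km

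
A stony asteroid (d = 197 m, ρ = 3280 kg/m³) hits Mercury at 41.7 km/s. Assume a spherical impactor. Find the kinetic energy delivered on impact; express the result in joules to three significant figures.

E ≈ 1.14 × 10^19 J

v = 41700 m/s.
Mass m = (π/6) ρ d³ = (π/6) × 3280 × (197)³ = 1.313 × 10^10 kg
E = ½ m v² = 0.5 × 1.313 × 10^10 × (41700)² = 1.142 × 10^19 J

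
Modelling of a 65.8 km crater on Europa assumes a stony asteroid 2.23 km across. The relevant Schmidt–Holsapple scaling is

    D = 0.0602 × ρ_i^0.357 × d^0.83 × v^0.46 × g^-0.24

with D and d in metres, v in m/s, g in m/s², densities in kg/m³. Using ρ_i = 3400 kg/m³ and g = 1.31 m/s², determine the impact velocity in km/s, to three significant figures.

Rearranging for v: v = [D / (0.0602 · 3400^0.357 · 2230^0.83 · 1.31^-0.24)]^(1/0.46).
D = 65800 m.
3400^0.357 = 18.23
2230^0.83 = 601.3
1.31^-0.24 = 0.9372
Denominator = 0.0602 × 18.23 × 601.3 × 0.9372 = 618.5
D / 618.5 = 65800 / 618.5 = 106.4
v = 106.4^(1/0.46) = 106.4^2.1739 = 25490 m/s

v ≈ 25.5 km/s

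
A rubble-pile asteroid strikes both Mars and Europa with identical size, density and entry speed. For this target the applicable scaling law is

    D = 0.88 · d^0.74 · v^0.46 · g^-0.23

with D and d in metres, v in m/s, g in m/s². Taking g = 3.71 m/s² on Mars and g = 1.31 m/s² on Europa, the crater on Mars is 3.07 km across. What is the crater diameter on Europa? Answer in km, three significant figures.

D ≈ 3.90 km

All impactor-dependent factors cancel in the ratio, leaving D_Europa/D_Mars = (g_Europa/g_Mars)^-0.23.
(1.31/3.71)^-0.23 = 0.3531^-0.23 = 1.271
D_Europa = 1.271 × 3.07 km = 3.90 km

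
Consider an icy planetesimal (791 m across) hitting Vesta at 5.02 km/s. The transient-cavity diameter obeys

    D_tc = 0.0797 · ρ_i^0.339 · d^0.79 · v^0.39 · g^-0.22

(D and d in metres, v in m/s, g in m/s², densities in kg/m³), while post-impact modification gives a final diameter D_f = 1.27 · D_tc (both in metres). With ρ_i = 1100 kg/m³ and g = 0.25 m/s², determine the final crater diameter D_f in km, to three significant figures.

v = 5020 m/s.
ρ_i^0.339 = 1100^0.339 = 10.74
d^0.79 = 791^0.79 = 194.8
v^0.39 = 5020^0.39 = 27.75
g^-0.22 = 0.25^-0.22 = 1.357
D_tc = 0.0797 × 10.74 × 194.8 × 27.75 × 1.357 = 6279 m
D_f = 1.27 × 6279 = 7974 m
     = 7.974 km

D_f ≈ 7.97 km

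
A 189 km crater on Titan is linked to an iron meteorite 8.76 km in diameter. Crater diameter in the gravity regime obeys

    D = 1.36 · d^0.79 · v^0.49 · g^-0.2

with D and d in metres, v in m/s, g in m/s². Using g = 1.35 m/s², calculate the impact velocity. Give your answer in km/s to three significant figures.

Rearranging for v: v = [D / (1.36 · 8760^0.79 · 1.35^-0.2)]^(1/0.49).
D = 189000 m.
8760^0.79 = 1302
1.35^-0.2 = 0.9417
Denominator = 1.36 × 1302 × 0.9417 = 1667
D / 1667 = 189000 / 1667 = 113.4
v = 113.4^(1/0.49) = 113.4^2.0408 = 15597 m/s

v ≈ 15.6 km/s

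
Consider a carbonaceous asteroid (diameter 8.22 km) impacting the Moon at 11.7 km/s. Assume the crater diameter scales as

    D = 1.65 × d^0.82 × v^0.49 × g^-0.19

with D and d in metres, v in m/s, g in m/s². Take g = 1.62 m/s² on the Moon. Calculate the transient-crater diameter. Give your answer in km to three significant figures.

D ≈ 241 km

In SI units: d = 8220 m, v = 11700 m/s.
d^0.82 = 8220^0.82 = 1623
v^0.49 = 11700^0.49 = 98.49
g^-0.19 = 1.62^-0.19 = 0.9124
D = 1.65 × 1623 × 98.49 × 0.9124 = 2.406 × 10^5 m
   = 240.6 km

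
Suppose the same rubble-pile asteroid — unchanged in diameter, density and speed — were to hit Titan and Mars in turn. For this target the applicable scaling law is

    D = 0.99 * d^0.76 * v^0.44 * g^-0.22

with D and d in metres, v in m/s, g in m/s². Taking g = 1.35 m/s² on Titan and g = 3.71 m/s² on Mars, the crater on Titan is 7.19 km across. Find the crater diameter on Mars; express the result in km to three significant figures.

All impactor-dependent factors cancel in the ratio, leaving D_Mars/D_Titan = (g_Mars/g_Titan)^-0.22.
(3.71/1.35)^-0.22 = 2.748^-0.22 = 0.8006
D_Mars = 0.8006 × 7.19 km = 5.76 km

D ≈ 5.76 km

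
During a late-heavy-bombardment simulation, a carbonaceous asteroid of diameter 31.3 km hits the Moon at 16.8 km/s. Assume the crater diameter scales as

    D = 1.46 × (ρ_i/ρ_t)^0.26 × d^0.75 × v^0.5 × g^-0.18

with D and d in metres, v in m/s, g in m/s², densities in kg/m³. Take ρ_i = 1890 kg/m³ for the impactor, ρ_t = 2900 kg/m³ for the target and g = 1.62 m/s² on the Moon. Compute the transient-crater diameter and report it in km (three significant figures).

In SI units: d = 31300 m, v = 16800 m/s.
(ρ_i/ρ_t)^0.26 = (1890/2900)^0.26 = 0.8947
d^0.75 = 31300^0.75 = 2353
v^0.5 = 16800^0.5 = 129.6
g^-0.18 = 1.62^-0.18 = 0.9168
D = 1.46 × 0.8947 × 2353 × 129.6 × 0.9168 = 3.652 × 10^5 m
   = 365.2 km

D ≈ 365 km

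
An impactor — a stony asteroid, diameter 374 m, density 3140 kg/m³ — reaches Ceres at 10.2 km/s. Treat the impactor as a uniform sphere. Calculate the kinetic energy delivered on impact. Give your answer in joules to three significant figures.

E ≈ 4.47 × 10^18 J

v = 10200 m/s.
Mass m = (π/6) ρ d³ = (π/6) × 3140 × (374)³ = 8.601 × 10^10 kg
E = ½ m v² = 0.5 × 8.601 × 10^10 × (10200)² = 4.474 × 10^18 J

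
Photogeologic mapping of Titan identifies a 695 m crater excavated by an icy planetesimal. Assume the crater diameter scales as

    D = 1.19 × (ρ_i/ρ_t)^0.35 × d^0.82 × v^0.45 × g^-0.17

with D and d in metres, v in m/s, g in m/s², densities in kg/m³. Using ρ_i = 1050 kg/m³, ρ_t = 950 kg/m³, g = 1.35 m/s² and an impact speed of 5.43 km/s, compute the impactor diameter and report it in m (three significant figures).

Rearranging for d: d = [D / (1.19 · (1050/950)^0.35 · 5430^0.45 · 1.35^-0.17)]^(1/0.82).
(1050/950)^0.35 = 1.036
5430^0.45 = 47.94
1.35^-0.17 = 0.9503
Denominator = 1.19 × 1.036 × 47.94 × 0.9503 = 56.16
D / 56.16 = 695 / 56.16 = 12.38
d = 12.38^(1/0.82) = 12.38^1.2195 = 21.51 m

d ≈ 21.5 m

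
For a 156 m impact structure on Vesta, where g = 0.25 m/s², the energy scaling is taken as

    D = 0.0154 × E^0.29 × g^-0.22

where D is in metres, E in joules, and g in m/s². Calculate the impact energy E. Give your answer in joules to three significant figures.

Rearranging: E = [D / (0.0154 · g^-0.22)]^(1/0.29).
g^-0.22 = 0.25^-0.22 = 1.357
D / (0.0154 × 1.357) = 156 / (0.02090) = 7.464 × 10^3
E = (7.464 × 10^3)^3.4483 = 2.266 × 10^13 J

E ≈ 2.27 × 10^13 J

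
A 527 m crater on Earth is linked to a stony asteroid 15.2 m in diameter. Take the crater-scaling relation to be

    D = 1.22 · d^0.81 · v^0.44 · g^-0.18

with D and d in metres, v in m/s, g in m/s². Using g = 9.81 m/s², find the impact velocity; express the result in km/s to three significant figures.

v ≈ 16.6 km/s

Rearranging for v: v = [D / (1.22 · 15.2^0.81 · 9.81^-0.18)]^(1/0.44).
15.2^0.81 = 9.063
9.81^-0.18 = 0.6630
Denominator = 1.22 × 9.063 × 0.6630 = 7.331
D / 7.331 = 527 / 7.331 = 71.89
v = 71.89^(1/0.44) = 71.89^2.2727 = 16583 m/s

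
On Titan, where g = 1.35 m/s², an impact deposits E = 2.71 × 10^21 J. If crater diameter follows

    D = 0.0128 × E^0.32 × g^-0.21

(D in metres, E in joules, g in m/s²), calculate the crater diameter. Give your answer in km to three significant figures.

D ≈ 86.8 km

E^0.32 = (2.71 × 10^21)^0.32 = 7.220 × 10^6
g^-0.21 = 1.35^-0.21 = 0.9389
D = 0.0128 × 7.220 × 10^6 × 0.9389 = 86769 m
   = 86.77 km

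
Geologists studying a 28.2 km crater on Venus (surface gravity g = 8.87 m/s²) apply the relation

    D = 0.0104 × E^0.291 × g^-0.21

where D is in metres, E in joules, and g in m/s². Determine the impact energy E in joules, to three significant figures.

E ≈ 6.18 × 10^22 J

Rearranging: E = [D / (0.0104 · g^-0.21)]^(1/0.291).
D = 28200 m.
g^-0.21 = 8.87^-0.21 = 0.6323
D / (0.0104 × 0.6323) = 28200 / (6.576 × 10^-3) = 4.288 × 10^6
E = (4.288 × 10^6)^3.4364 = 6.181 × 10^22 J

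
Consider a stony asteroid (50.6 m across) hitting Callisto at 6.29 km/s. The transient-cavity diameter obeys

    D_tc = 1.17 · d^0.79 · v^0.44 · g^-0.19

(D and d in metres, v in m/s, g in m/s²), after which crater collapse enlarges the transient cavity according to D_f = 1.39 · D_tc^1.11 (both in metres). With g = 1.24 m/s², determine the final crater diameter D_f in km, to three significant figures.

v = 6290 m/s.
d^0.79 = 50.6^0.79 = 22.20
v^0.44 = 6290^0.44 = 46.93
g^-0.19 = 1.24^-0.19 = 0.9600
D_tc = 1.17 × 22.20 × 46.93 × 0.9600 = 1170 m
D_f = 1.39 × (1170)^1.11 = 3538 m
     = 3.538 km

D_f ≈ 3.54 km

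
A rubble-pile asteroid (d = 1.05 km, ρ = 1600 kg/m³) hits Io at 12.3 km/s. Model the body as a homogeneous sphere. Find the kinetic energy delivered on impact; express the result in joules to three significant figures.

d = 1050 m; v = 12300 m/s.
Mass m = (π/6) ρ d³ = (π/6) × 1600 × (1050)³ = 9.698 × 10^11 kg
E = ½ m v² = 0.5 × 9.698 × 10^11 × (12300)² = 7.336 × 10^19 J

E ≈ 7.34 × 10^19 J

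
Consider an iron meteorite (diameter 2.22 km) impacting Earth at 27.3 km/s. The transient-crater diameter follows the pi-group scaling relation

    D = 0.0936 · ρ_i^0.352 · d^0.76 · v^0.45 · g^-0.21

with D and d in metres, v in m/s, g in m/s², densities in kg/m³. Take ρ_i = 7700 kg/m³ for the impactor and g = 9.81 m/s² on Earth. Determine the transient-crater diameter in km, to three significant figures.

D ≈ 46.8 km

In SI units: d = 2220 m, v = 27300 m/s.
ρ_i^0.352 = 7700^0.352 = 23.34
d^0.76 = 2220^0.76 = 349.3
v^0.45 = 27300^0.45 = 99.15
g^-0.21 = 9.81^-0.21 = 0.6191
D = 0.0936 × 23.34 × 349.3 × 99.15 × 0.6191 = 46841 m
   = 46.84 km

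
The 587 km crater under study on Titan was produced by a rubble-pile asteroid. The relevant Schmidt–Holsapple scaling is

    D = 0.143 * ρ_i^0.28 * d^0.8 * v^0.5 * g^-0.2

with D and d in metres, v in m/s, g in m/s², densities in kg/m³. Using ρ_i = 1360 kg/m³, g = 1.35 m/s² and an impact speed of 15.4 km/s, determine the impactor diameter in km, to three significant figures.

d ≈ 38.5 km

Rearranging for d: d = [D / (0.143 · 1360^0.28 · 15400^0.5 · 1.35^-0.2)]^(1/0.8).
D = 587000 m.
1360^0.28 = 7.540
15400^0.5 = 124.1
1.35^-0.2 = 0.9417
Denominator = 0.143 × 7.540 × 124.1 × 0.9417 = 126.0
D / 126.0 = 587000 / 126.0 = 4659
d = 4659^(1/0.8) = 4659^1.25 = 38492 m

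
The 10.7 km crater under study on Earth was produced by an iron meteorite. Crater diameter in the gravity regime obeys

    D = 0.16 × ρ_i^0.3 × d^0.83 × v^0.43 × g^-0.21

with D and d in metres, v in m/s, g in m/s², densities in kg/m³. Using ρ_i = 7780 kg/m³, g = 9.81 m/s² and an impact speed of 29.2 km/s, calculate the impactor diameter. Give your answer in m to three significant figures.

Rearranging for d: d = [D / (0.16 · 7780^0.3 · 29200^0.43 · 9.81^-0.21)]^(1/0.83).
D = 10700 m.
7780^0.3 = 14.70
29200^0.43 = 83.20
9.81^-0.21 = 0.6191
Denominator = 0.16 × 14.70 × 83.20 × 0.6191 = 121.1
D / 121.1 = 10700 / 121.1 = 88.36
d = 88.36^(1/0.83) = 88.36^1.2048 = 221.2 m

d ≈ 221 m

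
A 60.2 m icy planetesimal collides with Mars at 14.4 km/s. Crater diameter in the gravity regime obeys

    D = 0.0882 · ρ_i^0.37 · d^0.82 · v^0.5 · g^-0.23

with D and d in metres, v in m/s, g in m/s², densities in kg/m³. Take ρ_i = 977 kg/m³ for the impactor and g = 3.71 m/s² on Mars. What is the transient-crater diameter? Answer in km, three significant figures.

D ≈ 2.88 km

In SI units: v = 14400 m/s.
ρ_i^0.37 = 977^0.37 = 12.77
d^0.82 = 60.2^0.82 = 28.79
v^0.5 = 14400^0.5 = 120.0
g^-0.23 = 3.71^-0.23 = 0.7397
D = 0.0882 × 12.77 × 28.79 × 120.0 × 0.7397 = 2878 m
   = 2.878 km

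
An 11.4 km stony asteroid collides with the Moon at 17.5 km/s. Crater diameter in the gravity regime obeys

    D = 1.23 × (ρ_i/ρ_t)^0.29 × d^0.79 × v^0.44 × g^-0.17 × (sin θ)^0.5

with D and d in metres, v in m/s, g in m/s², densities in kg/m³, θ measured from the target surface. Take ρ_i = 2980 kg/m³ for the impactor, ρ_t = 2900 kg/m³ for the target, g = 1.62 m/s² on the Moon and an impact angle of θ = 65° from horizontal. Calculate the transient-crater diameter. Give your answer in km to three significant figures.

In SI units: d = 11400 m, v = 17500 m/s.
(ρ_i/ρ_t)^0.29 = (2980/2900)^0.29 = 1.008
d^0.79 = 11400^0.79 = 1603
v^0.44 = 17500^0.44 = 73.61
g^-0.17 = 1.62^-0.17 = 0.9213
(sin 65°)^0.5 = 0.9063^0.5 = 0.9520
D = 1.23 × 1.008 × 1603 × 73.61 × 0.9213 × 0.9520 = 1.283 × 10^5 m
   = 128.3 km

D ≈ 128 km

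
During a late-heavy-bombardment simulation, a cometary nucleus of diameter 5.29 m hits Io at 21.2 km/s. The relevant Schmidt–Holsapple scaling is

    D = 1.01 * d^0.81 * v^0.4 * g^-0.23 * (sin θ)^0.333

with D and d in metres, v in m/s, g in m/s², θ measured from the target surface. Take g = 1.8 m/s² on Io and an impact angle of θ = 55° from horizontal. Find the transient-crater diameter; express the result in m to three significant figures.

D ≈ 171 m

In SI units: v = 21200 m/s.
d^0.81 = 5.29^0.81 = 3.855
v^0.4 = 21200^0.4 = 53.77
g^-0.23 = 1.8^-0.23 = 0.8735
(sin 55°)^0.333 = 0.8192^0.333 = 0.9357
D = 1.01 × 3.855 × 53.77 × 0.8735 × 0.9357 = 171.1 m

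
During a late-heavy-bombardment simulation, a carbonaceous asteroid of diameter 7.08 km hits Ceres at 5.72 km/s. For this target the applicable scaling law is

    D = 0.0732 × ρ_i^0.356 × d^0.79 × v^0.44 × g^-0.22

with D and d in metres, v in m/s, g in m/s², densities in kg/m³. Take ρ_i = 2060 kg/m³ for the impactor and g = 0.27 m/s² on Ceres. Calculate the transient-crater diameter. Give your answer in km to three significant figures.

In SI units: d = 7080 m, v = 5720 m/s.
ρ_i^0.356 = 2060^0.356 = 15.13
d^0.79 = 7080^0.79 = 1100
v^0.44 = 5720^0.44 = 45.00
g^-0.22 = 0.27^-0.22 = 1.334
D = 0.0732 × 15.13 × 1100 × 45.00 × 1.334 = 73133 m
   = 73.13 km

D ≈ 73.1 km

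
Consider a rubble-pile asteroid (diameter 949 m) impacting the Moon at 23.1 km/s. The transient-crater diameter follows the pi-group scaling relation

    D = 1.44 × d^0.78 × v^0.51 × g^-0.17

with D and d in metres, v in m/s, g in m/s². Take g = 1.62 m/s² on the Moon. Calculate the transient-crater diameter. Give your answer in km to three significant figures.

D ≈ 46.8 km

In SI units: v = 23100 m/s.
d^0.78 = 949^0.78 = 210.0
v^0.51 = 23100^0.51 = 168.1
g^-0.17 = 1.62^-0.17 = 0.9213
D = 1.44 × 210.0 × 168.1 × 0.9213 = 46833 m
   = 46.83 km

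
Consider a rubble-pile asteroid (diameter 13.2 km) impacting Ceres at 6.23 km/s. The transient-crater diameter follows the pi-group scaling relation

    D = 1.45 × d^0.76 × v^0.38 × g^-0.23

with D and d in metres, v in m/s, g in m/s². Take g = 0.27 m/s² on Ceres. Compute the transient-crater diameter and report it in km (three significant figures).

D ≈ 73.4 km

In SI units: d = 13200 m, v = 6230 m/s.
d^0.76 = 13200^0.76 = 1354
v^0.38 = 6230^0.38 = 27.66
g^-0.23 = 0.27^-0.23 = 1.351
D = 1.45 × 1354 × 27.66 × 1.351 = 73366 m
   = 73.37 km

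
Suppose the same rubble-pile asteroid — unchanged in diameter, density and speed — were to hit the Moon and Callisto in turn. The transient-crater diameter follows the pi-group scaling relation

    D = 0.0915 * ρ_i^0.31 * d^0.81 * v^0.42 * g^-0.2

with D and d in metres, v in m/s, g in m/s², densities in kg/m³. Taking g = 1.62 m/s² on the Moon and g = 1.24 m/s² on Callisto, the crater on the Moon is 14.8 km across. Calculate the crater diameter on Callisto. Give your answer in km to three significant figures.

All impactor-dependent factors cancel in the ratio, leaving D_Callisto/D_Moon = (g_Callisto/g_Moon)^-0.2.
(1.24/1.62)^-0.2 = 0.7654^-0.2 = 1.055
D_Callisto = 1.055 × 14.8 km = 15.6 km

D ≈ 15.6 km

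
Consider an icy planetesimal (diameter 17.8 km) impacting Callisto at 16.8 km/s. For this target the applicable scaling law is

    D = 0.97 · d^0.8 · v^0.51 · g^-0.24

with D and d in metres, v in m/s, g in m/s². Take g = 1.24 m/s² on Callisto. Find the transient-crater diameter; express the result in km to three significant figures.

In SI units: d = 17800 m, v = 16800 m/s.
d^0.8 = 17800^0.8 = 2514
v^0.51 = 16800^0.51 = 142.9
g^-0.24 = 1.24^-0.24 = 0.9497
D = 0.97 × 2514 × 142.9 × 0.9497 = 3.309 × 10^5 m
   = 330.9 km

D ≈ 331 km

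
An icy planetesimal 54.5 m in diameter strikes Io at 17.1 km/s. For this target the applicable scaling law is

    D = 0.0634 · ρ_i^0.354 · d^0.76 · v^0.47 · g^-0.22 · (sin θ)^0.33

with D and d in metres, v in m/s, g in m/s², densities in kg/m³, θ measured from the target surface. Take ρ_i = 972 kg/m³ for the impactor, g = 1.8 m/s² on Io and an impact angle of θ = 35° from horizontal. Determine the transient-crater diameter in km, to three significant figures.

D ≈ 1.08 km

In SI units: v = 17100 m/s.
ρ_i^0.354 = 972^0.354 = 11.42
d^0.76 = 54.5^0.76 = 20.88
v^0.47 = 17100^0.47 = 97.61
g^-0.22 = 1.8^-0.22 = 0.8787
(sin 35°)^0.33 = 0.5736^0.33 = 0.8324
D = 0.0634 × 11.42 × 20.88 × 97.61 × 0.8787 × 0.8324 = 1079 m
   = 1.079 km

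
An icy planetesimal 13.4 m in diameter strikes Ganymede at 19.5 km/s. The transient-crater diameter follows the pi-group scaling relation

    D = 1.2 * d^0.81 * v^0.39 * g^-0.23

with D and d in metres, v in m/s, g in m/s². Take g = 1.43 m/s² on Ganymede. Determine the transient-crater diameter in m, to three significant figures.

D ≈ 426 m

In SI units: v = 19500 m/s.
d^0.81 = 13.4^0.81 = 8.184
v^0.39 = 19500^0.39 = 47.11
g^-0.23 = 1.43^-0.23 = 0.9210
D = 1.2 × 8.184 × 47.11 × 0.9210 = 426.1 m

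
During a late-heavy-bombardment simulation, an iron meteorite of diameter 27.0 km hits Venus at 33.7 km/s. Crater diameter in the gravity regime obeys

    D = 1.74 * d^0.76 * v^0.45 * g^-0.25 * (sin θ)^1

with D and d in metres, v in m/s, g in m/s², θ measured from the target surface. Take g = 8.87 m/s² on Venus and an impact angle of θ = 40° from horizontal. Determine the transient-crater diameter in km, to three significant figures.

In SI units: d = 27000 m, v = 33700 m/s.
d^0.76 = 27000^0.76 = 2333
v^0.45 = 33700^0.45 = 109.0
g^-0.25 = 8.87^-0.25 = 0.5795
(sin 40°)^1 = 0.6428^1 = 0.6428
D = 1.74 × 2333 × 109.0 × 0.5795 × 0.6428 = 1.648 × 10^5 m
   = 164.8 km

D ≈ 165 km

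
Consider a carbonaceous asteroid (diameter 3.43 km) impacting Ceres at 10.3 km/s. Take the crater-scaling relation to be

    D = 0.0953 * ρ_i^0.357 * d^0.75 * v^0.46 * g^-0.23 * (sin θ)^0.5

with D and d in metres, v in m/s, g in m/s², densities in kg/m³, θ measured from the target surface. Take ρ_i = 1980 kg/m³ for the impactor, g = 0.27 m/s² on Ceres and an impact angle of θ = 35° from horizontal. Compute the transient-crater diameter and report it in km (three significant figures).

D ≈ 46.1 km

In SI units: d = 3430 m, v = 10300 m/s.
ρ_i^0.357 = 1980^0.357 = 15.03
d^0.75 = 3430^0.75 = 448.2
v^0.46 = 10300^0.46 = 70.13
g^-0.23 = 0.27^-0.23 = 1.351
(sin 35°)^0.5 = 0.5736^0.5 = 0.7574
D = 0.0953 × 15.03 × 448.2 × 70.13 × 1.351 × 0.7574 = 46069 m
   = 46.07 km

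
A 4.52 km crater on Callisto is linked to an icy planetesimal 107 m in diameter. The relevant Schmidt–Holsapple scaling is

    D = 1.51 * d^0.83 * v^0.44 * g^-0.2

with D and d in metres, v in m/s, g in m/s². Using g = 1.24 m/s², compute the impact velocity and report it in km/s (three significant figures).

v ≈ 13.0 km/s

Rearranging for v: v = [D / (1.51 · 107^0.83 · 1.24^-0.2)]^(1/0.44).
D = 4520 m.
107^0.83 = 48.35
1.24^-0.2 = 0.9579
Denominator = 1.51 × 48.35 × 0.9579 = 69.93
D / 69.93 = 4520 / 69.93 = 64.64
v = 64.64^(1/0.44) = 64.64^2.2727 = 13023 m/s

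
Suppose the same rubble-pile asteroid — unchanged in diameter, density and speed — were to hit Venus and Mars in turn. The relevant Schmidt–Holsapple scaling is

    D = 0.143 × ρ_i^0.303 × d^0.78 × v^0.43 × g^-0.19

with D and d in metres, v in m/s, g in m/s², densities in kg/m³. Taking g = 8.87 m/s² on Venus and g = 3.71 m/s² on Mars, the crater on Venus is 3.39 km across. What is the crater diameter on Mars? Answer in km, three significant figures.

All impactor-dependent factors cancel in the ratio, leaving D_Mars/D_Venus = (g_Mars/g_Venus)^-0.19.
(3.71/8.87)^-0.19 = 0.4183^-0.19 = 1.180
D_Mars = 1.180 × 3.39 km = 4.00 km

D ≈ 4.00 km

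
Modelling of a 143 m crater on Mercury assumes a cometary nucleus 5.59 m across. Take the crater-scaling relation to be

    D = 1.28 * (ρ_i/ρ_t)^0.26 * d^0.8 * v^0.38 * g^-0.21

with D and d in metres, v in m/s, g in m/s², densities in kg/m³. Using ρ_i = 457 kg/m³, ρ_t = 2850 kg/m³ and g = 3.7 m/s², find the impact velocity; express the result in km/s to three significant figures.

Rearranging for v: v = [D / (1.28 · (457/2850)^0.26 · 5.59^0.8 · 3.7^-0.21)]^(1/0.38).
(457/2850)^0.26 = 0.6213
5.59^0.8 = 3.962
3.7^-0.21 = 0.7598
Denominator = 1.28 × 0.6213 × 3.962 × 0.7598 = 2.394
D / 2.394 = 143 / 2.394 = 59.73
v = 59.73^(1/0.38) = 59.73^2.6316 = 47231 m/s

v ≈ 47.2 km/s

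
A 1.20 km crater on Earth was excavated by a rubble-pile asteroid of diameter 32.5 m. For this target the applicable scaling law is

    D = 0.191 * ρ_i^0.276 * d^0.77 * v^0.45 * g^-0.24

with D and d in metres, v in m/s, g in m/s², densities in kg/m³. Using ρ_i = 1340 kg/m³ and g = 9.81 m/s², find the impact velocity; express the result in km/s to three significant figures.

Rearranging for v: v = [D / (0.191 · 1340^0.276 · 32.5^0.77 · 9.81^-0.24)]^(1/0.45).
D = 1200 m.
1340^0.276 = 7.296
32.5^0.77 = 14.59
9.81^-0.24 = 0.5781
Denominator = 0.191 × 7.296 × 14.59 × 0.5781 = 11.75
D / 11.75 = 1200 / 11.75 = 102.1
v = 102.1^(1/0.45) = 102.1^2.2222 = 29138 m/s

v ≈ 29.1 km/s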